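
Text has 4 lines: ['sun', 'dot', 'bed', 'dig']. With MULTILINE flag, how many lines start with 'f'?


With MULTILINE flag, ^ matches the start of each line.
Lines: ['sun', 'dot', 'bed', 'dig']
Checking which lines start with 'f':
  Line 1: 'sun' -> no
  Line 2: 'dot' -> no
  Line 3: 'bed' -> no
  Line 4: 'dig' -> no
Matching lines: []
Count: 0

0


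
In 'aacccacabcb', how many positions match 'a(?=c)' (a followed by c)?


Lookahead 'a(?=c)' matches 'a' only when followed by 'c'.
String: 'aacccacabcb'
Checking each position where char is 'a':
  pos 0: 'a' -> no (next='a')
  pos 1: 'a' -> MATCH (next='c')
  pos 5: 'a' -> MATCH (next='c')
  pos 7: 'a' -> no (next='b')
Matching positions: [1, 5]
Count: 2

2


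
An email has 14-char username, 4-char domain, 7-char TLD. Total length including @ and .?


An email address has format: username@domain.tld
Username length: 14
'@' character: 1
Domain length: 4
'.' character: 1
TLD length: 7
Total = 14 + 1 + 4 + 1 + 7 = 27

27


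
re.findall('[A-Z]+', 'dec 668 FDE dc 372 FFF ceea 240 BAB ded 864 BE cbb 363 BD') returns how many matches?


Pattern '[A-Z]+' finds one or more uppercase letters.
Text: 'dec 668 FDE dc 372 FFF ceea 240 BAB ded 864 BE cbb 363 BD'
Scanning for matches:
  Match 1: 'FDE'
  Match 2: 'FFF'
  Match 3: 'BAB'
  Match 4: 'BE'
  Match 5: 'BD'
Total matches: 5

5


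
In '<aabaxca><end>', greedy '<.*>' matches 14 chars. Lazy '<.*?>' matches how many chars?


Greedy '<.*>' tries to match as MUCH as possible.
Lazy '<.*?>' tries to match as LITTLE as possible.

String: '<aabaxca><end>'
Greedy '<.*>' starts at first '<' and extends to the LAST '>': '<aabaxca><end>' (14 chars)
Lazy '<.*?>' starts at first '<' and stops at the FIRST '>': '<aabaxca>' (9 chars)

9


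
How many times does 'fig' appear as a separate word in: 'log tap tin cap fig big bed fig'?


Scanning each word for exact match 'fig':
  Word 1: 'log' -> no
  Word 2: 'tap' -> no
  Word 3: 'tin' -> no
  Word 4: 'cap' -> no
  Word 5: 'fig' -> MATCH
  Word 6: 'big' -> no
  Word 7: 'bed' -> no
  Word 8: 'fig' -> MATCH
Total matches: 2

2


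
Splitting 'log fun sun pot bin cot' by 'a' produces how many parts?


Splitting by 'a' breaks the string at each occurrence of the separator.
Text: 'log fun sun pot bin cot'
Parts after split:
  Part 1: 'log fun sun pot bin cot'
Total parts: 1

1


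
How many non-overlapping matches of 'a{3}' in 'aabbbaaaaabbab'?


Pattern 'a{3}' matches exactly 3 consecutive a's (greedy, non-overlapping).
String: 'aabbbaaaaabbab'
Scanning for runs of a's:
  Run at pos 0: 'aa' (length 2) -> 0 match(es)
  Run at pos 5: 'aaaaa' (length 5) -> 1 match(es)
  Run at pos 12: 'a' (length 1) -> 0 match(es)
Matches found: ['aaa']
Total: 1

1


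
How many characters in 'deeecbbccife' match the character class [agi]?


Character class [agi] matches any of: {a, g, i}
Scanning string 'deeecbbccife' character by character:
  pos 0: 'd' -> no
  pos 1: 'e' -> no
  pos 2: 'e' -> no
  pos 3: 'e' -> no
  pos 4: 'c' -> no
  pos 5: 'b' -> no
  pos 6: 'b' -> no
  pos 7: 'c' -> no
  pos 8: 'c' -> no
  pos 9: 'i' -> MATCH
  pos 10: 'f' -> no
  pos 11: 'e' -> no
Total matches: 1

1


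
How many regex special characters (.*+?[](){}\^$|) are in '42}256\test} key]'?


Regex special characters are: . * + ? [ ] ( ) { } \ ^ $ |
Scanning '42}256\test} key]':
  pos 2: '}' -> SPECIAL
  pos 6: '\' -> SPECIAL
  pos 11: '}' -> SPECIAL
  pos 16: ']' -> SPECIAL
Special chars found: ['}', '\\', '}', ']']
Total: 4

4


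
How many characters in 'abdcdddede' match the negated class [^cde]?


Negated class [^cde] matches any char NOT in {c, d, e}
Scanning 'abdcdddede':
  pos 0: 'a' -> MATCH
  pos 1: 'b' -> MATCH
  pos 2: 'd' -> no (excluded)
  pos 3: 'c' -> no (excluded)
  pos 4: 'd' -> no (excluded)
  pos 5: 'd' -> no (excluded)
  pos 6: 'd' -> no (excluded)
  pos 7: 'e' -> no (excluded)
  pos 8: 'd' -> no (excluded)
  pos 9: 'e' -> no (excluded)
Total matches: 2

2


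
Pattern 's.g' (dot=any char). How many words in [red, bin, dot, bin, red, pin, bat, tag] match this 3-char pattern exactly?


Pattern 's.g' means: starts with 's', any single char, ends with 'g'.
Checking each word (must be exactly 3 chars):
  'red' (len=3): no
  'bin' (len=3): no
  'dot' (len=3): no
  'bin' (len=3): no
  'red' (len=3): no
  'pin' (len=3): no
  'bat' (len=3): no
  'tag' (len=3): no
Matching words: []
Total: 0

0


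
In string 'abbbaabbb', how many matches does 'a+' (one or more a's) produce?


Pattern 'a+' matches one or more consecutive a's.
String: 'abbbaabbb'
Scanning for runs of a:
  Match 1: 'a' (length 1)
  Match 2: 'aa' (length 2)
Total matches: 2

2


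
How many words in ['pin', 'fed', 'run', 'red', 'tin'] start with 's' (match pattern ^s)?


Pattern ^s anchors to start of word. Check which words begin with 's':
  'pin' -> no
  'fed' -> no
  'run' -> no
  'red' -> no
  'tin' -> no
Matching words: []
Count: 0

0


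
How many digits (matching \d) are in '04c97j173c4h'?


\d matches any digit 0-9.
Scanning '04c97j173c4h':
  pos 0: '0' -> DIGIT
  pos 1: '4' -> DIGIT
  pos 3: '9' -> DIGIT
  pos 4: '7' -> DIGIT
  pos 6: '1' -> DIGIT
  pos 7: '7' -> DIGIT
  pos 8: '3' -> DIGIT
  pos 10: '4' -> DIGIT
Digits found: ['0', '4', '9', '7', '1', '7', '3', '4']
Total: 8

8


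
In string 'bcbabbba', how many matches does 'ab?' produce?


Pattern 'ab?' matches 'a' optionally followed by 'b'.
String: 'bcbabbba'
Scanning left to right for 'a' then checking next char:
  Match 1: 'ab' (a followed by b)
  Match 2: 'a' (a not followed by b)
Total matches: 2

2


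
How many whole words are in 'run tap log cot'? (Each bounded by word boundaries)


Word boundaries (\b) mark the start/end of each word.
Text: 'run tap log cot'
Splitting by whitespace:
  Word 1: 'run'
  Word 2: 'tap'
  Word 3: 'log'
  Word 4: 'cot'
Total whole words: 4

4


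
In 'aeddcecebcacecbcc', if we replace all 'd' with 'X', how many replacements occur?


re.sub('d', 'X', text) replaces every occurrence of 'd' with 'X'.
Text: 'aeddcecebcacecbcc'
Scanning for 'd':
  pos 2: 'd' -> replacement #1
  pos 3: 'd' -> replacement #2
Total replacements: 2

2


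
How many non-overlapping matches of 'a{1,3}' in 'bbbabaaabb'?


Pattern 'a{1,3}' matches between 1 and 3 consecutive a's (greedy).
String: 'bbbabaaabb'
Finding runs of a's and applying greedy matching:
  Run at pos 3: 'a' (length 1)
  Run at pos 5: 'aaa' (length 3)
Matches: ['a', 'aaa']
Count: 2

2


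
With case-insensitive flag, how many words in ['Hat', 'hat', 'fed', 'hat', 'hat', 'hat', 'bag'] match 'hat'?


Case-insensitive matching: compare each word's lowercase form to 'hat'.
  'Hat' -> lower='hat' -> MATCH
  'hat' -> lower='hat' -> MATCH
  'fed' -> lower='fed' -> no
  'hat' -> lower='hat' -> MATCH
  'hat' -> lower='hat' -> MATCH
  'hat' -> lower='hat' -> MATCH
  'bag' -> lower='bag' -> no
Matches: ['Hat', 'hat', 'hat', 'hat', 'hat']
Count: 5

5


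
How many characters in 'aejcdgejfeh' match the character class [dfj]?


Character class [dfj] matches any of: {d, f, j}
Scanning string 'aejcdgejfeh' character by character:
  pos 0: 'a' -> no
  pos 1: 'e' -> no
  pos 2: 'j' -> MATCH
  pos 3: 'c' -> no
  pos 4: 'd' -> MATCH
  pos 5: 'g' -> no
  pos 6: 'e' -> no
  pos 7: 'j' -> MATCH
  pos 8: 'f' -> MATCH
  pos 9: 'e' -> no
  pos 10: 'h' -> no
Total matches: 4

4


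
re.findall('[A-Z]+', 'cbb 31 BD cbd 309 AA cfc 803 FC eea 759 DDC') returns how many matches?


Pattern '[A-Z]+' finds one or more uppercase letters.
Text: 'cbb 31 BD cbd 309 AA cfc 803 FC eea 759 DDC'
Scanning for matches:
  Match 1: 'BD'
  Match 2: 'AA'
  Match 3: 'FC'
  Match 4: 'DDC'
Total matches: 4

4


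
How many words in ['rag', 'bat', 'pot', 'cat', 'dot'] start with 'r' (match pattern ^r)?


Pattern ^r anchors to start of word. Check which words begin with 'r':
  'rag' -> MATCH (starts with 'r')
  'bat' -> no
  'pot' -> no
  'cat' -> no
  'dot' -> no
Matching words: ['rag']
Count: 1

1


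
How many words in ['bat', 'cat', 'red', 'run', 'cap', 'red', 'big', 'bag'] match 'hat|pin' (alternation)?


Alternation 'hat|pin' matches either 'hat' or 'pin'.
Checking each word:
  'bat' -> no
  'cat' -> no
  'red' -> no
  'run' -> no
  'cap' -> no
  'red' -> no
  'big' -> no
  'bag' -> no
Matches: []
Count: 0

0


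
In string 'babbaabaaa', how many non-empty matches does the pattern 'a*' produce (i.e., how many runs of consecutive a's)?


Pattern 'a*' matches zero or more a's. We want non-empty runs of consecutive a's.
String: 'babbaabaaa'
Walking through the string to find runs of a's:
  Run 1: positions 1-1 -> 'a'
  Run 2: positions 4-5 -> 'aa'
  Run 3: positions 7-9 -> 'aaa'
Non-empty runs found: ['a', 'aa', 'aaa']
Count: 3

3


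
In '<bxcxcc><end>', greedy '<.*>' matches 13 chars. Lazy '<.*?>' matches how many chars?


Greedy '<.*>' tries to match as MUCH as possible.
Lazy '<.*?>' tries to match as LITTLE as possible.

String: '<bxcxcc><end>'
Greedy '<.*>' starts at first '<' and extends to the LAST '>': '<bxcxcc><end>' (13 chars)
Lazy '<.*?>' starts at first '<' and stops at the FIRST '>': '<bxcxcc>' (8 chars)

8


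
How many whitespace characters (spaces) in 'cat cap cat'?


\s matches whitespace characters (spaces, tabs, etc.).
Text: 'cat cap cat'
This text has 3 words separated by spaces.
Number of spaces = number of words - 1 = 3 - 1 = 2

2


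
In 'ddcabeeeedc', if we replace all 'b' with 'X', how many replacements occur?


re.sub('b', 'X', text) replaces every occurrence of 'b' with 'X'.
Text: 'ddcabeeeedc'
Scanning for 'b':
  pos 4: 'b' -> replacement #1
Total replacements: 1

1


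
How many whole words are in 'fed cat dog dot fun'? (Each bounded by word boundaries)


Word boundaries (\b) mark the start/end of each word.
Text: 'fed cat dog dot fun'
Splitting by whitespace:
  Word 1: 'fed'
  Word 2: 'cat'
  Word 3: 'dog'
  Word 4: 'dot'
  Word 5: 'fun'
Total whole words: 5

5


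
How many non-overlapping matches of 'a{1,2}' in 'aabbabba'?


Pattern 'a{1,2}' matches between 1 and 2 consecutive a's (greedy).
String: 'aabbabba'
Finding runs of a's and applying greedy matching:
  Run at pos 0: 'aa' (length 2)
  Run at pos 4: 'a' (length 1)
  Run at pos 7: 'a' (length 1)
Matches: ['aa', 'a', 'a']
Count: 3

3


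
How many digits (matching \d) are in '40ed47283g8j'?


\d matches any digit 0-9.
Scanning '40ed47283g8j':
  pos 0: '4' -> DIGIT
  pos 1: '0' -> DIGIT
  pos 4: '4' -> DIGIT
  pos 5: '7' -> DIGIT
  pos 6: '2' -> DIGIT
  pos 7: '8' -> DIGIT
  pos 8: '3' -> DIGIT
  pos 10: '8' -> DIGIT
Digits found: ['4', '0', '4', '7', '2', '8', '3', '8']
Total: 8

8


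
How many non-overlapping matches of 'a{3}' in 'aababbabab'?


Pattern 'a{3}' matches exactly 3 consecutive a's (greedy, non-overlapping).
String: 'aababbabab'
Scanning for runs of a's:
  Run at pos 0: 'aa' (length 2) -> 0 match(es)
  Run at pos 3: 'a' (length 1) -> 0 match(es)
  Run at pos 6: 'a' (length 1) -> 0 match(es)
  Run at pos 8: 'a' (length 1) -> 0 match(es)
Matches found: []
Total: 0

0


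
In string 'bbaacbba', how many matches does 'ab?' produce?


Pattern 'ab?' matches 'a' optionally followed by 'b'.
String: 'bbaacbba'
Scanning left to right for 'a' then checking next char:
  Match 1: 'a' (a not followed by b)
  Match 2: 'a' (a not followed by b)
  Match 3: 'a' (a not followed by b)
Total matches: 3

3


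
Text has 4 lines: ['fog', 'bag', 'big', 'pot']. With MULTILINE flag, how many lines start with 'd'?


With MULTILINE flag, ^ matches the start of each line.
Lines: ['fog', 'bag', 'big', 'pot']
Checking which lines start with 'd':
  Line 1: 'fog' -> no
  Line 2: 'bag' -> no
  Line 3: 'big' -> no
  Line 4: 'pot' -> no
Matching lines: []
Count: 0

0


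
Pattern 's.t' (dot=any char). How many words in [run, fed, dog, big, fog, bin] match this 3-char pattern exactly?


Pattern 's.t' means: starts with 's', any single char, ends with 't'.
Checking each word (must be exactly 3 chars):
  'run' (len=3): no
  'fed' (len=3): no
  'dog' (len=3): no
  'big' (len=3): no
  'fog' (len=3): no
  'bin' (len=3): no
Matching words: []
Total: 0

0


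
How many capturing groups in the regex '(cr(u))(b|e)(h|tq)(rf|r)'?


To count capturing groups, count each '(' that starts a group.
Pattern: '(cr(u))(b|e)(h|tq)(rf|r)'
Walking through the pattern:
  Position 0: '(' -> group #1
  Position 3: '(' -> group #2
  Position 7: '(' -> group #3
  Position 12: '(' -> group #4
  Position 18: '(' -> group #5
Total capturing groups: 5

5


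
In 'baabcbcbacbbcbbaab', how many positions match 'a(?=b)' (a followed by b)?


Lookahead 'a(?=b)' matches 'a' only when followed by 'b'.
String: 'baabcbcbacbbcbbaab'
Checking each position where char is 'a':
  pos 1: 'a' -> no (next='a')
  pos 2: 'a' -> MATCH (next='b')
  pos 8: 'a' -> no (next='c')
  pos 15: 'a' -> no (next='a')
  pos 16: 'a' -> MATCH (next='b')
Matching positions: [2, 16]
Count: 2

2


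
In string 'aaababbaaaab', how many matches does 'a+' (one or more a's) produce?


Pattern 'a+' matches one or more consecutive a's.
String: 'aaababbaaaab'
Scanning for runs of a:
  Match 1: 'aaa' (length 3)
  Match 2: 'a' (length 1)
  Match 3: 'aaaa' (length 4)
Total matches: 3

3


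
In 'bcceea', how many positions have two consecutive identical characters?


Looking for consecutive identical characters in 'bcceea':
  pos 0-1: 'b' vs 'c' -> different
  pos 1-2: 'c' vs 'c' -> MATCH ('cc')
  pos 2-3: 'c' vs 'e' -> different
  pos 3-4: 'e' vs 'e' -> MATCH ('ee')
  pos 4-5: 'e' vs 'a' -> different
Consecutive identical pairs: ['cc', 'ee']
Count: 2

2


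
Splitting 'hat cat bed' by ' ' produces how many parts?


Splitting by ' ' breaks the string at each occurrence of the separator.
Text: 'hat cat bed'
Parts after split:
  Part 1: 'hat'
  Part 2: 'cat'
  Part 3: 'bed'
Total parts: 3

3


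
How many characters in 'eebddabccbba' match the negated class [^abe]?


Negated class [^abe] matches any char NOT in {a, b, e}
Scanning 'eebddabccbba':
  pos 0: 'e' -> no (excluded)
  pos 1: 'e' -> no (excluded)
  pos 2: 'b' -> no (excluded)
  pos 3: 'd' -> MATCH
  pos 4: 'd' -> MATCH
  pos 5: 'a' -> no (excluded)
  pos 6: 'b' -> no (excluded)
  pos 7: 'c' -> MATCH
  pos 8: 'c' -> MATCH
  pos 9: 'b' -> no (excluded)
  pos 10: 'b' -> no (excluded)
  pos 11: 'a' -> no (excluded)
Total matches: 4

4


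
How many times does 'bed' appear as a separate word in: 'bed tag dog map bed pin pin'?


Scanning each word for exact match 'bed':
  Word 1: 'bed' -> MATCH
  Word 2: 'tag' -> no
  Word 3: 'dog' -> no
  Word 4: 'map' -> no
  Word 5: 'bed' -> MATCH
  Word 6: 'pin' -> no
  Word 7: 'pin' -> no
Total matches: 2

2


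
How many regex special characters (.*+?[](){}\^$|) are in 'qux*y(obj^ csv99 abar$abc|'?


Regex special characters are: . * + ? [ ] ( ) { } \ ^ $ |
Scanning 'qux*y(obj^ csv99 abar$abc|':
  pos 3: '*' -> SPECIAL
  pos 5: '(' -> SPECIAL
  pos 9: '^' -> SPECIAL
  pos 21: '$' -> SPECIAL
  pos 25: '|' -> SPECIAL
Special chars found: ['*', '(', '^', '$', '|']
Total: 5

5


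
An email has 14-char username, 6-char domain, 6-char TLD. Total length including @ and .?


An email address has format: username@domain.tld
Username length: 14
'@' character: 1
Domain length: 6
'.' character: 1
TLD length: 6
Total = 14 + 1 + 6 + 1 + 6 = 28

28


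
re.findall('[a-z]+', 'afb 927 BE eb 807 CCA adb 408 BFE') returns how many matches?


Pattern '[a-z]+' finds one or more lowercase letters.
Text: 'afb 927 BE eb 807 CCA adb 408 BFE'
Scanning for matches:
  Match 1: 'afb'
  Match 2: 'eb'
  Match 3: 'adb'
Total matches: 3

3


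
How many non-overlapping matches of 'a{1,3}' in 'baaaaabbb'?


Pattern 'a{1,3}' matches between 1 and 3 consecutive a's (greedy).
String: 'baaaaabbb'
Finding runs of a's and applying greedy matching:
  Run at pos 1: 'aaaaa' (length 5)
Matches: ['aaa', 'aa']
Count: 2

2


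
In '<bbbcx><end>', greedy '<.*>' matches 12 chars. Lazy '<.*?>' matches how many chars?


Greedy '<.*>' tries to match as MUCH as possible.
Lazy '<.*?>' tries to match as LITTLE as possible.

String: '<bbbcx><end>'
Greedy '<.*>' starts at first '<' and extends to the LAST '>': '<bbbcx><end>' (12 chars)
Lazy '<.*?>' starts at first '<' and stops at the FIRST '>': '<bbbcx>' (7 chars)

7


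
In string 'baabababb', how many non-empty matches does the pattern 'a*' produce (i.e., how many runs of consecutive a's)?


Pattern 'a*' matches zero or more a's. We want non-empty runs of consecutive a's.
String: 'baabababb'
Walking through the string to find runs of a's:
  Run 1: positions 1-2 -> 'aa'
  Run 2: positions 4-4 -> 'a'
  Run 3: positions 6-6 -> 'a'
Non-empty runs found: ['aa', 'a', 'a']
Count: 3

3


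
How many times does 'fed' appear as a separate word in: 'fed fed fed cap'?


Scanning each word for exact match 'fed':
  Word 1: 'fed' -> MATCH
  Word 2: 'fed' -> MATCH
  Word 3: 'fed' -> MATCH
  Word 4: 'cap' -> no
Total matches: 3

3


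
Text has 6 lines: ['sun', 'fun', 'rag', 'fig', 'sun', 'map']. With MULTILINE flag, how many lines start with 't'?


With MULTILINE flag, ^ matches the start of each line.
Lines: ['sun', 'fun', 'rag', 'fig', 'sun', 'map']
Checking which lines start with 't':
  Line 1: 'sun' -> no
  Line 2: 'fun' -> no
  Line 3: 'rag' -> no
  Line 4: 'fig' -> no
  Line 5: 'sun' -> no
  Line 6: 'map' -> no
Matching lines: []
Count: 0

0


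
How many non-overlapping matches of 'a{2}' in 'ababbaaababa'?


Pattern 'a{2}' matches exactly 2 consecutive a's (greedy, non-overlapping).
String: 'ababbaaababa'
Scanning for runs of a's:
  Run at pos 0: 'a' (length 1) -> 0 match(es)
  Run at pos 2: 'a' (length 1) -> 0 match(es)
  Run at pos 5: 'aaa' (length 3) -> 1 match(es)
  Run at pos 9: 'a' (length 1) -> 0 match(es)
  Run at pos 11: 'a' (length 1) -> 0 match(es)
Matches found: ['aa']
Total: 1

1


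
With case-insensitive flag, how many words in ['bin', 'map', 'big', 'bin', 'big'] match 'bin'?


Case-insensitive matching: compare each word's lowercase form to 'bin'.
  'bin' -> lower='bin' -> MATCH
  'map' -> lower='map' -> no
  'big' -> lower='big' -> no
  'bin' -> lower='bin' -> MATCH
  'big' -> lower='big' -> no
Matches: ['bin', 'bin']
Count: 2

2


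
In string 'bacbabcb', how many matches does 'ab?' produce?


Pattern 'ab?' matches 'a' optionally followed by 'b'.
String: 'bacbabcb'
Scanning left to right for 'a' then checking next char:
  Match 1: 'a' (a not followed by b)
  Match 2: 'ab' (a followed by b)
Total matches: 2

2


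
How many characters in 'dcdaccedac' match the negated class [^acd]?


Negated class [^acd] matches any char NOT in {a, c, d}
Scanning 'dcdaccedac':
  pos 0: 'd' -> no (excluded)
  pos 1: 'c' -> no (excluded)
  pos 2: 'd' -> no (excluded)
  pos 3: 'a' -> no (excluded)
  pos 4: 'c' -> no (excluded)
  pos 5: 'c' -> no (excluded)
  pos 6: 'e' -> MATCH
  pos 7: 'd' -> no (excluded)
  pos 8: 'a' -> no (excluded)
  pos 9: 'c' -> no (excluded)
Total matches: 1

1


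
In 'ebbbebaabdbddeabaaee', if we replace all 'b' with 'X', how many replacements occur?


re.sub('b', 'X', text) replaces every occurrence of 'b' with 'X'.
Text: 'ebbbebaabdbddeabaaee'
Scanning for 'b':
  pos 1: 'b' -> replacement #1
  pos 2: 'b' -> replacement #2
  pos 3: 'b' -> replacement #3
  pos 5: 'b' -> replacement #4
  pos 8: 'b' -> replacement #5
  pos 10: 'b' -> replacement #6
  pos 15: 'b' -> replacement #7
Total replacements: 7

7


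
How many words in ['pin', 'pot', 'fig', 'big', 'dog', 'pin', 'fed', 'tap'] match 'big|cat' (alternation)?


Alternation 'big|cat' matches either 'big' or 'cat'.
Checking each word:
  'pin' -> no
  'pot' -> no
  'fig' -> no
  'big' -> MATCH
  'dog' -> no
  'pin' -> no
  'fed' -> no
  'tap' -> no
Matches: ['big']
Count: 1

1


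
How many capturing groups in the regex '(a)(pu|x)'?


To count capturing groups, count each '(' that starts a group.
Pattern: '(a)(pu|x)'
Walking through the pattern:
  Position 0: '(' -> group #1
  Position 3: '(' -> group #2
Total capturing groups: 2

2


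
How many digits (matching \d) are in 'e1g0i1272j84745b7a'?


\d matches any digit 0-9.
Scanning 'e1g0i1272j84745b7a':
  pos 1: '1' -> DIGIT
  pos 3: '0' -> DIGIT
  pos 5: '1' -> DIGIT
  pos 6: '2' -> DIGIT
  pos 7: '7' -> DIGIT
  pos 8: '2' -> DIGIT
  pos 10: '8' -> DIGIT
  pos 11: '4' -> DIGIT
  pos 12: '7' -> DIGIT
  pos 13: '4' -> DIGIT
  pos 14: '5' -> DIGIT
  pos 16: '7' -> DIGIT
Digits found: ['1', '0', '1', '2', '7', '2', '8', '4', '7', '4', '5', '7']
Total: 12

12


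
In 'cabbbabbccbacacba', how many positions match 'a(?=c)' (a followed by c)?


Lookahead 'a(?=c)' matches 'a' only when followed by 'c'.
String: 'cabbbabbccbacacba'
Checking each position where char is 'a':
  pos 1: 'a' -> no (next='b')
  pos 5: 'a' -> no (next='b')
  pos 11: 'a' -> MATCH (next='c')
  pos 13: 'a' -> MATCH (next='c')
Matching positions: [11, 13]
Count: 2

2


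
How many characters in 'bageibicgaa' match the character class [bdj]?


Character class [bdj] matches any of: {b, d, j}
Scanning string 'bageibicgaa' character by character:
  pos 0: 'b' -> MATCH
  pos 1: 'a' -> no
  pos 2: 'g' -> no
  pos 3: 'e' -> no
  pos 4: 'i' -> no
  pos 5: 'b' -> MATCH
  pos 6: 'i' -> no
  pos 7: 'c' -> no
  pos 8: 'g' -> no
  pos 9: 'a' -> no
  pos 10: 'a' -> no
Total matches: 2

2


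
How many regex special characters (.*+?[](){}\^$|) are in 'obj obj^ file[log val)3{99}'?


Regex special characters are: . * + ? [ ] ( ) { } \ ^ $ |
Scanning 'obj obj^ file[log val)3{99}':
  pos 7: '^' -> SPECIAL
  pos 13: '[' -> SPECIAL
  pos 21: ')' -> SPECIAL
  pos 23: '{' -> SPECIAL
  pos 26: '}' -> SPECIAL
Special chars found: ['^', '[', ')', '{', '}']
Total: 5

5


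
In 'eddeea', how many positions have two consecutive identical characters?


Looking for consecutive identical characters in 'eddeea':
  pos 0-1: 'e' vs 'd' -> different
  pos 1-2: 'd' vs 'd' -> MATCH ('dd')
  pos 2-3: 'd' vs 'e' -> different
  pos 3-4: 'e' vs 'e' -> MATCH ('ee')
  pos 4-5: 'e' vs 'a' -> different
Consecutive identical pairs: ['dd', 'ee']
Count: 2

2


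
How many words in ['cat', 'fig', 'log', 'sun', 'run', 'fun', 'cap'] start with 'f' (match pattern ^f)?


Pattern ^f anchors to start of word. Check which words begin with 'f':
  'cat' -> no
  'fig' -> MATCH (starts with 'f')
  'log' -> no
  'sun' -> no
  'run' -> no
  'fun' -> MATCH (starts with 'f')
  'cap' -> no
Matching words: ['fig', 'fun']
Count: 2

2


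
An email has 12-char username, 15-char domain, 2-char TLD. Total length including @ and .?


An email address has format: username@domain.tld
Username length: 12
'@' character: 1
Domain length: 15
'.' character: 1
TLD length: 2
Total = 12 + 1 + 15 + 1 + 2 = 31

31


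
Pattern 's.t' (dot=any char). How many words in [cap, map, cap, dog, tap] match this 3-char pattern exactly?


Pattern 's.t' means: starts with 's', any single char, ends with 't'.
Checking each word (must be exactly 3 chars):
  'cap' (len=3): no
  'map' (len=3): no
  'cap' (len=3): no
  'dog' (len=3): no
  'tap' (len=3): no
Matching words: []
Total: 0

0


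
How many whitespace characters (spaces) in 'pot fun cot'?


\s matches whitespace characters (spaces, tabs, etc.).
Text: 'pot fun cot'
This text has 3 words separated by spaces.
Number of spaces = number of words - 1 = 3 - 1 = 2

2


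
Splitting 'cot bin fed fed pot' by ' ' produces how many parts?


Splitting by ' ' breaks the string at each occurrence of the separator.
Text: 'cot bin fed fed pot'
Parts after split:
  Part 1: 'cot'
  Part 2: 'bin'
  Part 3: 'fed'
  Part 4: 'fed'
  Part 5: 'pot'
Total parts: 5

5


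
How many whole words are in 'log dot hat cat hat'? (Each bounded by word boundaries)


Word boundaries (\b) mark the start/end of each word.
Text: 'log dot hat cat hat'
Splitting by whitespace:
  Word 1: 'log'
  Word 2: 'dot'
  Word 3: 'hat'
  Word 4: 'cat'
  Word 5: 'hat'
Total whole words: 5

5


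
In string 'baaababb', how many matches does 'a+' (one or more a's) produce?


Pattern 'a+' matches one or more consecutive a's.
String: 'baaababb'
Scanning for runs of a:
  Match 1: 'aaa' (length 3)
  Match 2: 'a' (length 1)
Total matches: 2

2


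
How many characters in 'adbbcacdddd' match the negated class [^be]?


Negated class [^be] matches any char NOT in {b, e}
Scanning 'adbbcacdddd':
  pos 0: 'a' -> MATCH
  pos 1: 'd' -> MATCH
  pos 2: 'b' -> no (excluded)
  pos 3: 'b' -> no (excluded)
  pos 4: 'c' -> MATCH
  pos 5: 'a' -> MATCH
  pos 6: 'c' -> MATCH
  pos 7: 'd' -> MATCH
  pos 8: 'd' -> MATCH
  pos 9: 'd' -> MATCH
  pos 10: 'd' -> MATCH
Total matches: 9

9


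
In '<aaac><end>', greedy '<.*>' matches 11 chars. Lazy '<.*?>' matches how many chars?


Greedy '<.*>' tries to match as MUCH as possible.
Lazy '<.*?>' tries to match as LITTLE as possible.

String: '<aaac><end>'
Greedy '<.*>' starts at first '<' and extends to the LAST '>': '<aaac><end>' (11 chars)
Lazy '<.*?>' starts at first '<' and stops at the FIRST '>': '<aaac>' (6 chars)

6


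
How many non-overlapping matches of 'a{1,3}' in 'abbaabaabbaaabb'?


Pattern 'a{1,3}' matches between 1 and 3 consecutive a's (greedy).
String: 'abbaabaabbaaabb'
Finding runs of a's and applying greedy matching:
  Run at pos 0: 'a' (length 1)
  Run at pos 3: 'aa' (length 2)
  Run at pos 6: 'aa' (length 2)
  Run at pos 10: 'aaa' (length 3)
Matches: ['a', 'aa', 'aa', 'aaa']
Count: 4

4


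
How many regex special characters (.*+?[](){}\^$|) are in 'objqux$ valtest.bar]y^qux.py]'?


Regex special characters are: . * + ? [ ] ( ) { } \ ^ $ |
Scanning 'objqux$ valtest.bar]y^qux.py]':
  pos 6: '$' -> SPECIAL
  pos 15: '.' -> SPECIAL
  pos 19: ']' -> SPECIAL
  pos 21: '^' -> SPECIAL
  pos 25: '.' -> SPECIAL
  pos 28: ']' -> SPECIAL
Special chars found: ['$', '.', ']', '^', '.', ']']
Total: 6

6


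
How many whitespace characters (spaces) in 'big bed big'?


\s matches whitespace characters (spaces, tabs, etc.).
Text: 'big bed big'
This text has 3 words separated by spaces.
Number of spaces = number of words - 1 = 3 - 1 = 2

2


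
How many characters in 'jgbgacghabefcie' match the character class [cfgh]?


Character class [cfgh] matches any of: {c, f, g, h}
Scanning string 'jgbgacghabefcie' character by character:
  pos 0: 'j' -> no
  pos 1: 'g' -> MATCH
  pos 2: 'b' -> no
  pos 3: 'g' -> MATCH
  pos 4: 'a' -> no
  pos 5: 'c' -> MATCH
  pos 6: 'g' -> MATCH
  pos 7: 'h' -> MATCH
  pos 8: 'a' -> no
  pos 9: 'b' -> no
  pos 10: 'e' -> no
  pos 11: 'f' -> MATCH
  pos 12: 'c' -> MATCH
  pos 13: 'i' -> no
  pos 14: 'e' -> no
Total matches: 7

7


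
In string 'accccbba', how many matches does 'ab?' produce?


Pattern 'ab?' matches 'a' optionally followed by 'b'.
String: 'accccbba'
Scanning left to right for 'a' then checking next char:
  Match 1: 'a' (a not followed by b)
  Match 2: 'a' (a not followed by b)
Total matches: 2

2


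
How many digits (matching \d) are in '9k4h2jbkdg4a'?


\d matches any digit 0-9.
Scanning '9k4h2jbkdg4a':
  pos 0: '9' -> DIGIT
  pos 2: '4' -> DIGIT
  pos 4: '2' -> DIGIT
  pos 10: '4' -> DIGIT
Digits found: ['9', '4', '2', '4']
Total: 4

4


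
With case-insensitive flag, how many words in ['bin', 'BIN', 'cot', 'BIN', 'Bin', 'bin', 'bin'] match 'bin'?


Case-insensitive matching: compare each word's lowercase form to 'bin'.
  'bin' -> lower='bin' -> MATCH
  'BIN' -> lower='bin' -> MATCH
  'cot' -> lower='cot' -> no
  'BIN' -> lower='bin' -> MATCH
  'Bin' -> lower='bin' -> MATCH
  'bin' -> lower='bin' -> MATCH
  'bin' -> lower='bin' -> MATCH
Matches: ['bin', 'BIN', 'BIN', 'Bin', 'bin', 'bin']
Count: 6

6


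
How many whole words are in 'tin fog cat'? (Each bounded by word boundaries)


Word boundaries (\b) mark the start/end of each word.
Text: 'tin fog cat'
Splitting by whitespace:
  Word 1: 'tin'
  Word 2: 'fog'
  Word 3: 'cat'
Total whole words: 3

3


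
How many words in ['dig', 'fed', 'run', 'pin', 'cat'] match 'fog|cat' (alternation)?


Alternation 'fog|cat' matches either 'fog' or 'cat'.
Checking each word:
  'dig' -> no
  'fed' -> no
  'run' -> no
  'pin' -> no
  'cat' -> MATCH
Matches: ['cat']
Count: 1

1


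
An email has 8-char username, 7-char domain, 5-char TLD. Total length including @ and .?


An email address has format: username@domain.tld
Username length: 8
'@' character: 1
Domain length: 7
'.' character: 1
TLD length: 5
Total = 8 + 1 + 7 + 1 + 5 = 22

22


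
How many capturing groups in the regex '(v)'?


To count capturing groups, count each '(' that starts a group.
Pattern: '(v)'
Walking through the pattern:
  Position 0: '(' -> group #1
Total capturing groups: 1

1


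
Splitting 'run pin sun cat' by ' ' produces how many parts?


Splitting by ' ' breaks the string at each occurrence of the separator.
Text: 'run pin sun cat'
Parts after split:
  Part 1: 'run'
  Part 2: 'pin'
  Part 3: 'sun'
  Part 4: 'cat'
Total parts: 4

4


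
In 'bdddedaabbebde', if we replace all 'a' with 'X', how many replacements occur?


re.sub('a', 'X', text) replaces every occurrence of 'a' with 'X'.
Text: 'bdddedaabbebde'
Scanning for 'a':
  pos 6: 'a' -> replacement #1
  pos 7: 'a' -> replacement #2
Total replacements: 2

2


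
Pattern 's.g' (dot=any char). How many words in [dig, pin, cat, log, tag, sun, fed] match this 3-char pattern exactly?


Pattern 's.g' means: starts with 's', any single char, ends with 'g'.
Checking each word (must be exactly 3 chars):
  'dig' (len=3): no
  'pin' (len=3): no
  'cat' (len=3): no
  'log' (len=3): no
  'tag' (len=3): no
  'sun' (len=3): no
  'fed' (len=3): no
Matching words: []
Total: 0

0


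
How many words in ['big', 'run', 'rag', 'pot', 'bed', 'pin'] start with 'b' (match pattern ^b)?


Pattern ^b anchors to start of word. Check which words begin with 'b':
  'big' -> MATCH (starts with 'b')
  'run' -> no
  'rag' -> no
  'pot' -> no
  'bed' -> MATCH (starts with 'b')
  'pin' -> no
Matching words: ['big', 'bed']
Count: 2

2


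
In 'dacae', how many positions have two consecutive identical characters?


Looking for consecutive identical characters in 'dacae':
  pos 0-1: 'd' vs 'a' -> different
  pos 1-2: 'a' vs 'c' -> different
  pos 2-3: 'c' vs 'a' -> different
  pos 3-4: 'a' vs 'e' -> different
Consecutive identical pairs: []
Count: 0

0


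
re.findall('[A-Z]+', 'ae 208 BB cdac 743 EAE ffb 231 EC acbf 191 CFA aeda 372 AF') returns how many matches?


Pattern '[A-Z]+' finds one or more uppercase letters.
Text: 'ae 208 BB cdac 743 EAE ffb 231 EC acbf 191 CFA aeda 372 AF'
Scanning for matches:
  Match 1: 'BB'
  Match 2: 'EAE'
  Match 3: 'EC'
  Match 4: 'CFA'
  Match 5: 'AF'
Total matches: 5

5


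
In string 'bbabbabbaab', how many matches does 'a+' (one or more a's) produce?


Pattern 'a+' matches one or more consecutive a's.
String: 'bbabbabbaab'
Scanning for runs of a:
  Match 1: 'a' (length 1)
  Match 2: 'a' (length 1)
  Match 3: 'aa' (length 2)
Total matches: 3

3


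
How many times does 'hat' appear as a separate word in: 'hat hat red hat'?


Scanning each word for exact match 'hat':
  Word 1: 'hat' -> MATCH
  Word 2: 'hat' -> MATCH
  Word 3: 'red' -> no
  Word 4: 'hat' -> MATCH
Total matches: 3

3


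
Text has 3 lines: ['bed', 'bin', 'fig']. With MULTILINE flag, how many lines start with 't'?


With MULTILINE flag, ^ matches the start of each line.
Lines: ['bed', 'bin', 'fig']
Checking which lines start with 't':
  Line 1: 'bed' -> no
  Line 2: 'bin' -> no
  Line 3: 'fig' -> no
Matching lines: []
Count: 0

0


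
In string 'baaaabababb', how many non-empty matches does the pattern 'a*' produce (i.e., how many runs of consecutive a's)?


Pattern 'a*' matches zero or more a's. We want non-empty runs of consecutive a's.
String: 'baaaabababb'
Walking through the string to find runs of a's:
  Run 1: positions 1-4 -> 'aaaa'
  Run 2: positions 6-6 -> 'a'
  Run 3: positions 8-8 -> 'a'
Non-empty runs found: ['aaaa', 'a', 'a']
Count: 3

3


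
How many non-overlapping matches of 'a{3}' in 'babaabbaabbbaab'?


Pattern 'a{3}' matches exactly 3 consecutive a's (greedy, non-overlapping).
String: 'babaabbaabbbaab'
Scanning for runs of a's:
  Run at pos 1: 'a' (length 1) -> 0 match(es)
  Run at pos 3: 'aa' (length 2) -> 0 match(es)
  Run at pos 7: 'aa' (length 2) -> 0 match(es)
  Run at pos 12: 'aa' (length 2) -> 0 match(es)
Matches found: []
Total: 0

0


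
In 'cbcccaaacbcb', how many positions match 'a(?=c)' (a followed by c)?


Lookahead 'a(?=c)' matches 'a' only when followed by 'c'.
String: 'cbcccaaacbcb'
Checking each position where char is 'a':
  pos 5: 'a' -> no (next='a')
  pos 6: 'a' -> no (next='a')
  pos 7: 'a' -> MATCH (next='c')
Matching positions: [7]
Count: 1

1


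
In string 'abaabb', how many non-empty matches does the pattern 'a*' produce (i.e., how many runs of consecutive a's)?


Pattern 'a*' matches zero or more a's. We want non-empty runs of consecutive a's.
String: 'abaabb'
Walking through the string to find runs of a's:
  Run 1: positions 0-0 -> 'a'
  Run 2: positions 2-3 -> 'aa'
Non-empty runs found: ['a', 'aa']
Count: 2

2


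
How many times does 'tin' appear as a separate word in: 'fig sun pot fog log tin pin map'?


Scanning each word for exact match 'tin':
  Word 1: 'fig' -> no
  Word 2: 'sun' -> no
  Word 3: 'pot' -> no
  Word 4: 'fog' -> no
  Word 5: 'log' -> no
  Word 6: 'tin' -> MATCH
  Word 7: 'pin' -> no
  Word 8: 'map' -> no
Total matches: 1

1


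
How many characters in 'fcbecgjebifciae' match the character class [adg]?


Character class [adg] matches any of: {a, d, g}
Scanning string 'fcbecgjebifciae' character by character:
  pos 0: 'f' -> no
  pos 1: 'c' -> no
  pos 2: 'b' -> no
  pos 3: 'e' -> no
  pos 4: 'c' -> no
  pos 5: 'g' -> MATCH
  pos 6: 'j' -> no
  pos 7: 'e' -> no
  pos 8: 'b' -> no
  pos 9: 'i' -> no
  pos 10: 'f' -> no
  pos 11: 'c' -> no
  pos 12: 'i' -> no
  pos 13: 'a' -> MATCH
  pos 14: 'e' -> no
Total matches: 2

2


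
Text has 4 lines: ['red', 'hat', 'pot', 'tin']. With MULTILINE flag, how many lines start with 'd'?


With MULTILINE flag, ^ matches the start of each line.
Lines: ['red', 'hat', 'pot', 'tin']
Checking which lines start with 'd':
  Line 1: 'red' -> no
  Line 2: 'hat' -> no
  Line 3: 'pot' -> no
  Line 4: 'tin' -> no
Matching lines: []
Count: 0

0


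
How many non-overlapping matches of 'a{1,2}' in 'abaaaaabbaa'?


Pattern 'a{1,2}' matches between 1 and 2 consecutive a's (greedy).
String: 'abaaaaabbaa'
Finding runs of a's and applying greedy matching:
  Run at pos 0: 'a' (length 1)
  Run at pos 2: 'aaaaa' (length 5)
  Run at pos 9: 'aa' (length 2)
Matches: ['a', 'aa', 'aa', 'a', 'aa']
Count: 5

5


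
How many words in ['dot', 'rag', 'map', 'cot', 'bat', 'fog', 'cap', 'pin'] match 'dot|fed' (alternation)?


Alternation 'dot|fed' matches either 'dot' or 'fed'.
Checking each word:
  'dot' -> MATCH
  'rag' -> no
  'map' -> no
  'cot' -> no
  'bat' -> no
  'fog' -> no
  'cap' -> no
  'pin' -> no
Matches: ['dot']
Count: 1

1


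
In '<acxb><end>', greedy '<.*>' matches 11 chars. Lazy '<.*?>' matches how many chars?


Greedy '<.*>' tries to match as MUCH as possible.
Lazy '<.*?>' tries to match as LITTLE as possible.

String: '<acxb><end>'
Greedy '<.*>' starts at first '<' and extends to the LAST '>': '<acxb><end>' (11 chars)
Lazy '<.*?>' starts at first '<' and stops at the FIRST '>': '<acxb>' (6 chars)

6


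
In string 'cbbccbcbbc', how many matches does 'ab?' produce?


Pattern 'ab?' matches 'a' optionally followed by 'b'.
String: 'cbbccbcbbc'
Scanning left to right for 'a' then checking next char:
Total matches: 0

0


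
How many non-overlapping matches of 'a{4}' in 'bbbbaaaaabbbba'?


Pattern 'a{4}' matches exactly 4 consecutive a's (greedy, non-overlapping).
String: 'bbbbaaaaabbbba'
Scanning for runs of a's:
  Run at pos 4: 'aaaaa' (length 5) -> 1 match(es)
  Run at pos 13: 'a' (length 1) -> 0 match(es)
Matches found: ['aaaa']
Total: 1

1


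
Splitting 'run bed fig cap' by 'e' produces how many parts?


Splitting by 'e' breaks the string at each occurrence of the separator.
Text: 'run bed fig cap'
Parts after split:
  Part 1: 'run b'
  Part 2: 'd fig cap'
Total parts: 2

2


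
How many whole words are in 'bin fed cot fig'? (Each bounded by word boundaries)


Word boundaries (\b) mark the start/end of each word.
Text: 'bin fed cot fig'
Splitting by whitespace:
  Word 1: 'bin'
  Word 2: 'fed'
  Word 3: 'cot'
  Word 4: 'fig'
Total whole words: 4

4


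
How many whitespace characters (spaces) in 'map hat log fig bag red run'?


\s matches whitespace characters (spaces, tabs, etc.).
Text: 'map hat log fig bag red run'
This text has 7 words separated by spaces.
Number of spaces = number of words - 1 = 7 - 1 = 6

6


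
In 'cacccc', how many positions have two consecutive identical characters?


Looking for consecutive identical characters in 'cacccc':
  pos 0-1: 'c' vs 'a' -> different
  pos 1-2: 'a' vs 'c' -> different
  pos 2-3: 'c' vs 'c' -> MATCH ('cc')
  pos 3-4: 'c' vs 'c' -> MATCH ('cc')
  pos 4-5: 'c' vs 'c' -> MATCH ('cc')
Consecutive identical pairs: ['cc', 'cc', 'cc']
Count: 3

3


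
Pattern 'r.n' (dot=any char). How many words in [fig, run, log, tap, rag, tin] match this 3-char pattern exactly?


Pattern 'r.n' means: starts with 'r', any single char, ends with 'n'.
Checking each word (must be exactly 3 chars):
  'fig' (len=3): no
  'run' (len=3): MATCH
  'log' (len=3): no
  'tap' (len=3): no
  'rag' (len=3): no
  'tin' (len=3): no
Matching words: ['run']
Total: 1

1


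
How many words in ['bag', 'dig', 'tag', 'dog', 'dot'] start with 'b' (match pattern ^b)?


Pattern ^b anchors to start of word. Check which words begin with 'b':
  'bag' -> MATCH (starts with 'b')
  'dig' -> no
  'tag' -> no
  'dog' -> no
  'dot' -> no
Matching words: ['bag']
Count: 1

1


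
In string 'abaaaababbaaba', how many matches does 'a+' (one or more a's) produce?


Pattern 'a+' matches one or more consecutive a's.
String: 'abaaaababbaaba'
Scanning for runs of a:
  Match 1: 'a' (length 1)
  Match 2: 'aaaa' (length 4)
  Match 3: 'a' (length 1)
  Match 4: 'aa' (length 2)
  Match 5: 'a' (length 1)
Total matches: 5

5


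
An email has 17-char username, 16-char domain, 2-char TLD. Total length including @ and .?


An email address has format: username@domain.tld
Username length: 17
'@' character: 1
Domain length: 16
'.' character: 1
TLD length: 2
Total = 17 + 1 + 16 + 1 + 2 = 37

37


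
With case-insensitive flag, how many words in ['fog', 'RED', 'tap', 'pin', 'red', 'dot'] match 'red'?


Case-insensitive matching: compare each word's lowercase form to 'red'.
  'fog' -> lower='fog' -> no
  'RED' -> lower='red' -> MATCH
  'tap' -> lower='tap' -> no
  'pin' -> lower='pin' -> no
  'red' -> lower='red' -> MATCH
  'dot' -> lower='dot' -> no
Matches: ['RED', 'red']
Count: 2

2


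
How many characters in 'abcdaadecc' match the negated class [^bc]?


Negated class [^bc] matches any char NOT in {b, c}
Scanning 'abcdaadecc':
  pos 0: 'a' -> MATCH
  pos 1: 'b' -> no (excluded)
  pos 2: 'c' -> no (excluded)
  pos 3: 'd' -> MATCH
  pos 4: 'a' -> MATCH
  pos 5: 'a' -> MATCH
  pos 6: 'd' -> MATCH
  pos 7: 'e' -> MATCH
  pos 8: 'c' -> no (excluded)
  pos 9: 'c' -> no (excluded)
Total matches: 6

6


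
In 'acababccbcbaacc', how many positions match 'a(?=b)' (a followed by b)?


Lookahead 'a(?=b)' matches 'a' only when followed by 'b'.
String: 'acababccbcbaacc'
Checking each position where char is 'a':
  pos 0: 'a' -> no (next='c')
  pos 2: 'a' -> MATCH (next='b')
  pos 4: 'a' -> MATCH (next='b')
  pos 11: 'a' -> no (next='a')
  pos 12: 'a' -> no (next='c')
Matching positions: [2, 4]
Count: 2

2


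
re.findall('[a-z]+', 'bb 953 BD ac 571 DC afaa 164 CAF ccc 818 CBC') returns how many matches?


Pattern '[a-z]+' finds one or more lowercase letters.
Text: 'bb 953 BD ac 571 DC afaa 164 CAF ccc 818 CBC'
Scanning for matches:
  Match 1: 'bb'
  Match 2: 'ac'
  Match 3: 'afaa'
  Match 4: 'ccc'
Total matches: 4

4
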